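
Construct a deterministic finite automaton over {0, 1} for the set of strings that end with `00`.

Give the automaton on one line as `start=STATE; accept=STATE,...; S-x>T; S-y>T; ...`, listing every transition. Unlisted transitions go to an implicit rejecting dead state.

start=S0; accept=S2; S0-0>S1; S0-1>S0; S1-0>S2; S1-1>S0; S2-0>S2; S2-1>S0

Let each state record the length of the longest suffix of the input read so far that is also a prefix of `00`. S1 means the last symbol is `0`; S2 means the last 2 symbols are `00`. Accept only at S2, where the string currently ends in `00`.
        0   1  
>  S0   S1  S0 
   S1   S2  S0 
 * S2   S2  S0 
(> = start, * = accepting)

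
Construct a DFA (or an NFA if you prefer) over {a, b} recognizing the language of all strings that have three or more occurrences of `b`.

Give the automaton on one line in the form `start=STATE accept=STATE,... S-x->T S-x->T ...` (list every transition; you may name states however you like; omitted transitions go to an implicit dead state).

start=s0 accept=s3,s4 s0-a->s0 s0-b->s1 s1-a->s1 s1-b->s2 s2-a->s2 s2-b->s3 s3-a->s3 s3-b->s4 s4-a->s4 s4-b->s4

Count `b`s, saturating at 4: states s0 through s3 mean 0 through 3 `b`s seen; s4 means more than 3. Each `b` increments (capped at s4); other symbols loop. Accept from {s3, s4}.
        a   b  
>  s0   s0  s1 
   s1   s1  s2 
   s2   s2  s3 
 * s3   s3  s4 
 * s4   s4  s4 
(> = start, * = accepting)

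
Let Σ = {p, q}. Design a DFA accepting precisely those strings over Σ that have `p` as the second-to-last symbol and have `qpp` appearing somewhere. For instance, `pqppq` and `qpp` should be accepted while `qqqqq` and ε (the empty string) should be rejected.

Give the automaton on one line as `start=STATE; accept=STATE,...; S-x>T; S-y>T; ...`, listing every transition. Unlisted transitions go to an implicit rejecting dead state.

Run two small machines in parallel and take their product. The first has 7 states tracking the last 2 symbols read; the second has 4 states tracking whether and how much of `qpp` has been seen. A product state is a pair (one from each), accepting exactly when both do. After merging equivalent states the machine shrinks.
A 7-state machine:
       p  q 
>  A   A  B 
   B   C  B 
   C   D  B 
 * D   D  E 
 * E   F  G 
   F   D  E 
   G   F  G 
(> = start, * = accepting)

start=A; accept=D,E; A-p>A; A-q>B; B-p>C; B-q>B; C-p>D; C-q>B; D-p>D; D-q>E; E-p>F; E-q>G; F-p>D; F-q>E; G-p>F; G-q>G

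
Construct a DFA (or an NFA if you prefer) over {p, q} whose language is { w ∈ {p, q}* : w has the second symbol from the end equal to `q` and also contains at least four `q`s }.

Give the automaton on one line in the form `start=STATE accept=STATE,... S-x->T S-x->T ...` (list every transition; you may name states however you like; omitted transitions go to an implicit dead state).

start=s0 accept=s14,s17,s18,s21 s0-p->s1 s0-q->s2 s1-p->s3 s1-q->s4 s2-p->s5 s2-q->s6 s3-p->s3 s3-q->s4 s4-p->s5 s4-q->s6 s5-p->s7 s5-q->s8 s6-p->s9 s6-q->s10 s7-p->s7 s7-q->s8 s8-p->s9 s8-q->s10 s9-p->s11 s9-q->s12 s10-p->s13 s10-q->s14 s11-p->s11 s11-q->s12 s12-p->s13 s12-q->s14 s13-p->s15 s13-q->s16 s14-p->s17 s14-q->s18 s15-p->s15 s15-q->s16 s16-p->s17 s16-q->s18 s17-p->s19 s17-q->s20 s18-p->s21 s18-q->s18 s19-p->s19 s19-q->s20 s20-p->s21 s20-q->s18 s21-p->s22 s21-q->s20 s22-p->s22 s22-q->s20

Build one automaton per condition and run them in lockstep. The first has 7 states tracking the last 2 symbols read; the second has 6 states tracking the count of `q`s, saturating at 5. A product state is a pair (one from each), accepting exactly when both do.
          p    q  
>  s0     s1   s2 
   s1     s3   s4 
   s2     s5   s6 
   s3     s3   s4 
   s4     s5   s6 
   s5     s7   s8 
   s6     s9  s10 
   s7     s7   s8 
   s8     s9  s10 
   s9    s11  s12 
   s10   s13  s14 
   s11   s11  s12 
   s12   s13  s14 
   s13   s15  s16 
 * s14   s17  s18 
   s15   s15  s16 
   s16   s17  s18 
 * s17   s19  s20 
 * s18   s21  s18 
   s19   s19  s20 
   s20   s21  s18 
 * s21   s22  s20 
   s22   s22  s20 
(> = start, * = accepting)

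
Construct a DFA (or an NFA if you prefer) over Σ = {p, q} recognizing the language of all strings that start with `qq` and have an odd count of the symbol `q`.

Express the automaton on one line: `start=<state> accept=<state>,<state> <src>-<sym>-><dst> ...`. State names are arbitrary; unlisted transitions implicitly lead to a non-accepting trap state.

Build one automaton per condition and run them in lockstep. The first has 4 states tracking whether the input so far still matches the prefix `qq`; the second has 2 states tracking the count of `q`s modulo 2. A product state is a pair (one from each), accepting exactly when both do. Equivalent product states are then merged.
With 5 states:
       p  q 
>  A   B  C 
   B   B  B 
   C   B  D 
   D   D  E 
 * E   E  D 
(> = start, * = accepting)

start=A accept=E A-p->B A-q->C B-p->B B-q->B C-p->B C-q->D D-p->D D-q->E E-p->E E-q->D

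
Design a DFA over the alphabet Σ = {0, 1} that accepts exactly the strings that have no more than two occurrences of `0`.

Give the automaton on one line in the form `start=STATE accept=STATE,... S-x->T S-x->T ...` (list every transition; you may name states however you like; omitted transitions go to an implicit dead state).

Only the number of `0`s matters, and only up to 3. Make a chain s0 → s1 → s2 → s3 advanced by each `0` (with s3 absorbing); every other symbol self-loops. The accepting set is {s0, s1, s2}.
A 4-state machine:
        0   1  
>* s0   s1  s0 
 * s1   s2  s1 
 * s2   s3  s2 
   s3   s3  s3 
(> = start, * = accepting)

start=s0 accept=s0,s1,s2 s0-0->s1 s0-1->s0 s1-0->s2 s1-1->s1 s2-0->s3 s2-1->s2 s3-0->s3 s3-1->s3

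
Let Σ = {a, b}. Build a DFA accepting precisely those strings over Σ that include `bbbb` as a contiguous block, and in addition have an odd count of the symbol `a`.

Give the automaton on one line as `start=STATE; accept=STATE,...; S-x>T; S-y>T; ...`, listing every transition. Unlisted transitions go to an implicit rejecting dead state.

Run two small machines in parallel and take their product. The first has 5 states tracking whether and how much of `bbbb` has been seen; the second has 2 states tracking the count of `a`s modulo 2. A product state is a pair (one from each), accepting exactly when both do.
        a   b  
>  q0   q1  q2 
   q1   q0  q3 
   q2   q1  q4 
   q3   q0  q5 
   q4   q1  q6 
   q5   q0  q7 
   q6   q1  q8 
   q7   q0  q9 
   q8   q9  q8 
 * q9   q8  q9 
(> = start, * = accepting)

start=q0; accept=q9; q0-a>q1; q0-b>q2; q1-a>q0; q1-b>q3; q2-a>q1; q2-b>q4; q3-a>q0; q3-b>q5; q4-a>q1; q4-b>q6; q5-a>q0; q5-b>q7; q6-a>q1; q6-b>q8; q7-a>q0; q7-b>q9; q8-a>q9; q8-b>q8; q9-a>q8; q9-b>q9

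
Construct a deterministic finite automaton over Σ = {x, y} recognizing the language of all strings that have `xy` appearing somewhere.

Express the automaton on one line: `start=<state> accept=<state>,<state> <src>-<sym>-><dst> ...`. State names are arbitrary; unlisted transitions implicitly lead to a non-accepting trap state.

start=q0 accept=q2 q0-x->q1 q0-y->q0 q1-x->q1 q1-y->q2 q2-x->q2 q2-y->q2

States q0..q1 record the length of the longest prefix of `xy` that matches the current input suffix. Reaching q2 means `xy` has been seen, and we stay there forever. Accept from q2.
With 3 states:
        x   y  
>  q0   q1  q0 
   q1   q1  q2 
 * q2   q2  q2 
(> = start, * = accepting)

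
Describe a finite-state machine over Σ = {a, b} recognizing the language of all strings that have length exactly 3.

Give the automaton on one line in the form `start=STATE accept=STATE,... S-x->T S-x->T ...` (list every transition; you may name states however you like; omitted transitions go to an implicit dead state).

start=s0 accept=s3 s0-a->s1 s0-b->s1 s1-a->s2 s1-b->s2 s2-a->s3 s2-b->s3 s3-a->s4 s3-b->s4 s4-a->s4 s4-b->s4

Count input length up to 4: every symbol moves from s0 toward s4, which means 'more than 3' and absorbs. Accept from {s3}.
5 states suffice.
        a   b  
>  s0   s1  s1 
   s1   s2  s2 
   s2   s3  s3 
 * s3   s4  s4 
   s4   s4  s4 
(> = start, * = accepting)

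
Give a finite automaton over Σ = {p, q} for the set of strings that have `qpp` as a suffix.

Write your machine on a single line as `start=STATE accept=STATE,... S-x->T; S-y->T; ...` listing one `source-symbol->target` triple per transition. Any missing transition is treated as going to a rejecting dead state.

start=s0; accept=s3; s0-p->s0; s0-q->s1; s1-p->s2; s1-q->s1; s2-p->s3; s2-q->s1; s3-p->s0; s3-q->s1

Let each state record the length of the longest suffix of the input read so far that is also a prefix of `qpp`. s1 means the last symbol is `q`; s2 means the last 2 symbols are `qp`; s3 means the last 3 symbols are `qpp`. Accept only at s3, where the string currently ends in `qpp`.
With 4 states:
        p   q  
>  s0   s0  s1 
   s1   s2  s1 
   s2   s3  s1 
 * s3   s0  s1 
(> = start, * = accepting)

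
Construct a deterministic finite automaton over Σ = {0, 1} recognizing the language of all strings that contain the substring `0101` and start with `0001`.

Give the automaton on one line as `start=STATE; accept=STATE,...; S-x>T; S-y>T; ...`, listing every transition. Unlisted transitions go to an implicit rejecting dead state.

start=q0; accept=q9; q0-0>q1; q0-1>q2; q1-0>q3; q1-1>q2; q2-0>q2; q2-1>q2; q3-0>q4; q3-1>q2; q4-0>q2; q4-1>q5; q5-0>q6; q5-1>q7; q6-0>q8; q6-1>q9; q7-0>q8; q7-1>q7; q8-0>q8; q8-1>q5; q9-0>q9; q9-1>q9

Handle the two conditions separately and then intersect. One (5 states) tracks whether and how much of `0101` has been seen; the other (6 states) tracks whether the input so far still matches the prefix `0001`. Each combined state is a pair, one component from each; accept when both components accept. Equivalent product states are then merged.
A 10-state machine:
        0   1  
>  q0   q1  q2 
   q1   q3  q2 
   q2   q2  q2 
   q3   q4  q2 
   q4   q2  q5 
   q5   q6  q7 
   q6   q8  q9 
   q7   q8  q7 
   q8   q8  q5 
 * q9   q9  q9 
(> = start, * = accepting)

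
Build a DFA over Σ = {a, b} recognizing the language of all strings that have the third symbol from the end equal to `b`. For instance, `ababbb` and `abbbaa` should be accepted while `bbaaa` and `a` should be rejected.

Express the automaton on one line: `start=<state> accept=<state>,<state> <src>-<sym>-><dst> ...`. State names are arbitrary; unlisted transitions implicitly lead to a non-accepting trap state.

Because acceptance depends on a position counted from the end, the machine has to buffer the most recent 3 symbols. Make each state the string of the last up-to-3 symbols read; on input `x` shift the window left and append `x`. Accept when the buffered window has length 3 and begins with `b`.
A 15-state machine:
          a    b  
>  S0     S1   S2 
   S1     S3   S4 
   S2     S5   S6 
   S3     S7   S8 
   S4     S9  S10 
   S5    S11  S12 
   S6    S13  S14 
   S7     S7   S8 
   S8     S9  S10 
   S9    S11  S12 
   S10   S13  S14 
 * S11    S7   S8 
 * S12    S9  S10 
 * S13   S11  S12 
 * S14   S13  S14 
(> = start, * = accepting)

start=S0 accept=S11,S12,S13,S14 S0-a->S1 S0-b->S2 S1-a->S3 S1-b->S4 S2-a->S5 S2-b->S6 S3-a->S7 S3-b->S8 S4-a->S9 S4-b->S10 S5-a->S11 S5-b->S12 S6-a->S13 S6-b->S14 S7-a->S7 S7-b->S8 S8-a->S9 S8-b->S10 S9-a->S11 S9-b->S12 S10-a->S13 S10-b->S14 S11-a->S7 S11-b->S8 S12-a->S9 S12-b->S10 S13-a->S11 S13-b->S12 S14-a->S13 S14-b->S14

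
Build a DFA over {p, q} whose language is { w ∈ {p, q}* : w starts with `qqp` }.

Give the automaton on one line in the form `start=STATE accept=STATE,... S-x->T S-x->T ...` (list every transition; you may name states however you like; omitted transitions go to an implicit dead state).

start=A accept=D A-p->E A-q->B B-p->E B-q->C C-p->D C-q->E D-p->D D-q->D E-p->E E-q->E

Check the first 3 symbols one by one: A through C record how many have matched `qqp` so far; any wrong symbol goes to the dead state E. After all 3 match we enter the accepting sink D.
With 5 states:
       p  q 
>  A   E  B 
   B   E  C 
   C   D  E 
 * D   D  D 
   E   E  E 
(> = start, * = accepting)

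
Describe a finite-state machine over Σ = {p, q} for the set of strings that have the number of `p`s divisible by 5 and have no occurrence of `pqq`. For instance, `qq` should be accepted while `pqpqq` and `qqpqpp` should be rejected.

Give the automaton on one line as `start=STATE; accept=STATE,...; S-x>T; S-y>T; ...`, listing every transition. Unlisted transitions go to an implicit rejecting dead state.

Handle the two conditions separately and then intersect. One (5 states) tracks the count of `p`s modulo 5; the other (4 states) tracks partial matches of the forbidden pattern `pqq`. Each combined state is a pair, one component from each; accept when both components accept.
16 states suffice.
       p  q 
>* A   B  A 
   B   C  D 
   C   E  F 
   D   C  G 
   E   H  I 
   F   E  J 
   G   J  G 
   H   K  L 
   I   H  M 
   J   M  J 
 * K   B  N 
   L   K  O 
   M   O  M 
 * N   B  P 
   O   P  O 
   P   G  P 
(> = start, * = accepting)

start=A; accept=A,K,N; A-p>B; A-q>A; B-p>C; B-q>D; C-p>E; C-q>F; D-p>C; D-q>G; E-p>H; E-q>I; F-p>E; F-q>J; G-p>J; G-q>G; H-p>K; H-q>L; I-p>H; I-q>M; J-p>M; J-q>J; K-p>B; K-q>N; L-p>K; L-q>O; M-p>O; M-q>M; N-p>B; N-q>P; O-p>P; O-q>O; P-p>G; P-q>P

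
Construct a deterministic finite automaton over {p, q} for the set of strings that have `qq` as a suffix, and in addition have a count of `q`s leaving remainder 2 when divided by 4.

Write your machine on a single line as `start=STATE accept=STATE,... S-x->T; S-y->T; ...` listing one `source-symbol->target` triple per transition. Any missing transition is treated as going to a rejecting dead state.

Handle the two conditions separately and then intersect. One (3 states) tracks how much of the suffix `qq` has currently been matched; the other (4 states) tracks the count of `q`s modulo 4. Each combined state is a pair, one component from each; accept when both components accept. After merging equivalent states the machine shrinks.
6 states suffice.
       p  q 
>  A   A  B 
   B   C  D 
   C   C  E 
 * D   E  F 
   E   E  F 
   F   F  A 
(> = start, * = accepting)

start=A; accept=D; A-p->A; A-q->B; B-p->C; B-q->D; C-p->C; C-q->E; D-p->E; D-q->F; E-p->E; E-q->F; F-p->F; F-q->A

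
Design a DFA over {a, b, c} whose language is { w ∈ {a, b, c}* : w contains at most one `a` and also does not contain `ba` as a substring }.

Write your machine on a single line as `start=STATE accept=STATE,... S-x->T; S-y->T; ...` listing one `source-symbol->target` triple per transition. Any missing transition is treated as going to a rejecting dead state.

start=q0; accept=q0,q1,q2; q0-a->q1; q0-b->q2; q0-c->q0; q1-a->q3; q1-b->q1; q1-c->q1; q2-a->q3; q2-b->q2; q2-c->q0; q3-a->q3; q3-b->q3; q3-c->q3

Build one automaton per condition and run them in lockstep. The first has 3 states tracking the count of `a`s, saturating at 2; the second has 3 states tracking partial matches of the forbidden pattern `ba`. A product state is a pair (one from each), accepting exactly when both do. After merging equivalent states the machine shrinks.
4 states suffice.
        a   b   c  
>* q0   q1  q2  q0 
 * q1   q3  q1  q1 
 * q2   q3  q2  q0 
   q3   q3  q3  q3 
(> = start, * = accepting)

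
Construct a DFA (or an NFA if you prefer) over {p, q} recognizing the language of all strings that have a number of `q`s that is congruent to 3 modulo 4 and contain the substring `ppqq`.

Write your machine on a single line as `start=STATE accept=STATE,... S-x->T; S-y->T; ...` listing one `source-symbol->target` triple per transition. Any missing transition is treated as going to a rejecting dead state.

Build one automaton per condition and run them in lockstep. One (4 states) tracks the count of `q`s modulo 4; the other (5 states) tracks whether and how much of `ppqq` has been seen. Each combined state is a pair, one component from each; accept when both components accept.
20 states suffice.
          p    q  
>  s0     s1   s2 
   s1     s3   s2 
   s2     s4   s5 
   s3     s3   s6 
   s4     s7   s5 
   s5     s8   s9 
   s6     s4  s10 
   s7     s7  s11 
   s8    s12   s9 
   s9    s13   s0 
   s10   s10  s14 
   s11    s8  s14 
   s12   s12  s15 
   s13   s16   s0 
 * s14   s14  s17 
   s15   s13  s17 
   s16   s16  s18 
   s17   s17  s19 
   s18    s1  s19 
   s19   s19  s10 
(> = start, * = accepting)

start=s0; accept=s14; s0-p->s1; s0-q->s2; s1-p->s3; s1-q->s2; s2-p->s4; s2-q->s5; s3-p->s3; s3-q->s6; s4-p->s7; s4-q->s5; s5-p->s8; s5-q->s9; s6-p->s4; s6-q->s10; s7-p->s7; s7-q->s11; s8-p->s12; s8-q->s9; s9-p->s13; s9-q->s0; s10-p->s10; s10-q->s14; s11-p->s8; s11-q->s14; s12-p->s12; s12-q->s15; s13-p->s16; s13-q->s0; s14-p->s14; s14-q->s17; s15-p->s13; s15-q->s17; s16-p->s16; s16-q->s18; s17-p->s17; s17-q->s19; s18-p->s1; s18-q->s19; s19-p->s19; s19-q->s10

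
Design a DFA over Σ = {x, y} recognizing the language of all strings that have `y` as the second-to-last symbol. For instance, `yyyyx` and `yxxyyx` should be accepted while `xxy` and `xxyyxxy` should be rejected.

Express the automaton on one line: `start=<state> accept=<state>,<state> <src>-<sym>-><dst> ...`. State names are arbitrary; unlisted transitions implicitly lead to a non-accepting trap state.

A DFA must remember the last 2 symbols (since which symbol is second-to-last isn't known until the input ends). Use one state per possible window of the last ≤2 symbols; accept from those whose window starts with `y`.
A 7-state machine:
        x   y  
>  q0   q1  q2 
   q1   q3  q4 
   q2   q5  q6 
   q3   q3  q4 
   q4   q5  q6 
 * q5   q3  q4 
 * q6   q5  q6 
(> = start, * = accepting)

start=q0 accept=q5,q6 q0-x->q1 q0-y->q2 q1-x->q3 q1-y->q4 q2-x->q5 q2-y->q6 q3-x->q3 q3-y->q4 q4-x->q5 q4-y->q6 q5-x->q3 q5-y->q4 q6-x->q5 q6-y->q6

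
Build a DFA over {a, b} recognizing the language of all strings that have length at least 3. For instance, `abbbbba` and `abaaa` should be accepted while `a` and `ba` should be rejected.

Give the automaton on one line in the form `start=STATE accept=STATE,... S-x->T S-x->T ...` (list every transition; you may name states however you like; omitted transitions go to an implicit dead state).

start=q0 accept=q3,q4 q0-a->q1 q0-b->q1 q1-a->q2 q1-b->q2 q2-a->q3 q2-b->q3 q3-a->q4 q3-b->q4 q4-a->q4 q4-b->q4

Count input length up to 4: every symbol moves from q0 toward q4, which means 'more than 3' and absorbs. Accept from {q3, q4}.
5 states suffice.
        a   b  
>  q0   q1  q1 
   q1   q2  q2 
   q2   q3  q3 
 * q3   q4  q4 
 * q4   q4  q4 
(> = start, * = accepting)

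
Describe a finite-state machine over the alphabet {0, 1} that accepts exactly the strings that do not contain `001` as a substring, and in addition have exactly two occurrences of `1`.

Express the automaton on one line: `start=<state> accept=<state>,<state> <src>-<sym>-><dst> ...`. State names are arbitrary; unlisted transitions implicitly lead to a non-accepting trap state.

Run two small machines in parallel and take their product. The first has 4 states tracking partial matches of the forbidden pattern `001`; the second has 4 states tracking the count of `1`s, saturating at 3. A product state is a pair (one from each), accepting exactly when both do.
15 states suffice.
          0    1  
>  S0     S1   S2 
   S1     S3   S2 
   S2     S4   S5 
   S3     S3   S6 
   S4     S7   S5 
 * S5     S8   S9 
   S6     S6  S10 
   S7     S7  S10 
 * S8    S11   S9 
   S9    S12   S9 
   S10   S10  S13 
 * S11   S11  S13 
   S12   S14   S9 
   S13   S13  S13 
   S14   S14  S13 
(> = start, * = accepting)

start=S0 accept=S5,S8,S11 S0-0->S1 S0-1->S2 S1-0->S3 S1-1->S2 S2-0->S4 S2-1->S5 S3-0->S3 S3-1->S6 S4-0->S7 S4-1->S5 S5-0->S8 S5-1->S9 S6-0->S6 S6-1->S10 S7-0->S7 S7-1->S10 S8-0->S11 S8-1->S9 S9-0->S12 S9-1->S9 S10-0->S10 S10-1->S13 S11-0->S11 S11-1->S13 S12-0->S14 S12-1->S9 S13-0->S13 S13-1->S13 S14-0->S14 S14-1->S13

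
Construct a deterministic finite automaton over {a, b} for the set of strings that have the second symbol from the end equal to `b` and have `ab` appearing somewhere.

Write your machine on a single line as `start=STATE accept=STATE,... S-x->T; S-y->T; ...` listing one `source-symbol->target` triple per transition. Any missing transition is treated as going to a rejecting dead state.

Build one automaton per condition and run them in lockstep. One (7 states) tracks the last 2 symbols read; the other (3 states) tracks whether and how much of `ab` has been seen. Each combined state is a pair, one component from each; accept when both components accept. Equivalent product states are then merged.
With 5 states:
        a   b  
>  q0   q1  q0 
   q1   q1  q2 
   q2   q3  q4 
 * q3   q1  q2 
 * q4   q3  q4 
(> = start, * = accepting)

start=q0; accept=q3,q4; q0-a->q1; q0-b->q0; q1-a->q1; q1-b->q2; q2-a->q3; q2-b->q4; q3-a->q1; q3-b->q2; q4-a->q3; q4-b->q4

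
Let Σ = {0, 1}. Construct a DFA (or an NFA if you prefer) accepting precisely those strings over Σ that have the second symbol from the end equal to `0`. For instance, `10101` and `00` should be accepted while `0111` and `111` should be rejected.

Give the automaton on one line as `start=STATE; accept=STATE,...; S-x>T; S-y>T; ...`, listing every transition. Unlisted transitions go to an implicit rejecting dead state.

start=q0; accept=q3,q4; q0-0>q1; q0-1>q2; q1-0>q3; q1-1>q4; q2-0>q5; q2-1>q6; q3-0>q3; q3-1>q4; q4-0>q5; q4-1>q6; q5-0>q3; q5-1>q4; q6-0>q5; q6-1>q6

A DFA must remember the last 2 symbols (since which symbol is second-to-last isn't known until the input ends). Use one state per possible window of the last ≤2 symbols; accept from those whose window starts with `0`.
With 7 states:
        0   1  
>  q0   q1  q2 
   q1   q3  q4 
   q2   q5  q6 
 * q3   q3  q4 
 * q4   q5  q6 
   q5   q3  q4 
   q6   q5  q6 
(> = start, * = accepting)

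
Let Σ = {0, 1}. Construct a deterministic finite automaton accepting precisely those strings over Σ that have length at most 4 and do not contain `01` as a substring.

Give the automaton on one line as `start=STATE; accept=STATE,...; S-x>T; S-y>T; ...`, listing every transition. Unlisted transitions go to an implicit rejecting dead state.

start=q0; accept=q0,q1,q2,q3,q5,q6,q7,q8; q0-0>q1; q0-1>q2; q1-0>q3; q1-1>q4; q2-0>q3; q2-1>q5; q3-0>q6; q3-1>q4; q4-0>q4; q4-1>q4; q5-0>q6; q5-1>q7; q6-0>q8; q6-1>q4; q7-0>q8; q7-1>q8; q8-0>q4; q8-1>q4

Handle the two conditions separately and then intersect. One (6 states) tracks the input length, saturating at 5; the other (3 states) tracks partial matches of the forbidden pattern `01`. Each combined state is a pair, one component from each; accept when both components accept. Minimizing collapses redundant product states.
9 states suffice.
        0   1  
>* q0   q1  q2 
 * q1   q3  q4 
 * q2   q3  q5 
 * q3   q6  q4 
   q4   q4  q4 
 * q5   q6  q7 
 * q6   q8  q4 
 * q7   q8  q8 
 * q8   q4  q4 
(> = start, * = accepting)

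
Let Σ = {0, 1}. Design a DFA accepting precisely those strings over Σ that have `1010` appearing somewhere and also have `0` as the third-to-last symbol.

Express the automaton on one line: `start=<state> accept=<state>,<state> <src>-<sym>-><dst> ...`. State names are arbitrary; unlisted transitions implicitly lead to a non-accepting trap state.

start=S0 accept=S4,S7,S8,S9 S0-0->S0 S0-1->S1 S1-0->S2 S1-1->S1 S2-0->S0 S2-1->S3 S3-0->S4 S3-1->S1 S4-0->S5 S4-1->S6 S5-0->S7 S5-1->S8 S6-0->S4 S6-1->S9 S7-0->S7 S7-1->S8 S8-0->S4 S8-1->S9 S9-0->S10 S9-1->S11 S10-0->S5 S10-1->S6 S11-0->S10 S11-1->S11

Handle the two conditions separately and then intersect. One (5 states) tracks whether and how much of `1010` has been seen; the other (15 states) tracks the last 3 symbols read. Each combined state is a pair, one component from each; accept when both components accept. After merging equivalent states the machine shrinks.
          0    1  
>  S0     S0   S1 
   S1     S2   S1 
   S2     S0   S3 
   S3     S4   S1 
 * S4     S5   S6 
   S5     S7   S8 
   S6     S4   S9 
 * S7     S7   S8 
 * S8     S4   S9 
 * S9    S10  S11 
   S10    S5   S6 
   S11   S10  S11 
(> = start, * = accepting)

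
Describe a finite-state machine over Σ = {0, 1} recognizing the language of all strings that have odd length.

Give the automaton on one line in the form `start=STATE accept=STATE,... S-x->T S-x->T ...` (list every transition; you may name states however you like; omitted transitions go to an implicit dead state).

Count input length modulo 2: every symbol advances one step around the cycle q0 → q1 → q0. Accept at q1.
With 2 states:
        0   1  
>  q0   q1  q1 
 * q1   q0  q0 
(> = start, * = accepting)

start=q0 accept=q1 q0-0->q1 q0-1->q1 q1-0->q0 q1-1->q0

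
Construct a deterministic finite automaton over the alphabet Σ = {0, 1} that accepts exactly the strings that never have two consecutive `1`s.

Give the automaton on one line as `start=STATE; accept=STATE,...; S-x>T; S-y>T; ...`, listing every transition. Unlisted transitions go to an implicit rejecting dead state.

This is the complement of 'contains `11`'. Use the same substring-matching states — A through C holding how much of `11` has just been matched — but flip the accepting set: everything except the trap C accepts.
A 3-state machine:
       0  1 
>* A   A  B 
 * B   A  C 
   C   C  C 
(> = start, * = accepting)

start=A; accept=A,B; A-0>A; A-1>B; B-0>A; B-1>C; C-0>C; C-1>C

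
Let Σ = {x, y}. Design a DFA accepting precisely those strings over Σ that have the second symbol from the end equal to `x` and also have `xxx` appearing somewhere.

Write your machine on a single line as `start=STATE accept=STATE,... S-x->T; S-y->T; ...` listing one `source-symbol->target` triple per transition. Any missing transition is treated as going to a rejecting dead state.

start=S0; accept=S3,S4; S0-x->S1; S0-y->S0; S1-x->S2; S1-y->S0; S2-x->S3; S2-y->S0; S3-x->S3; S3-y->S4; S4-x->S5; S4-y->S6; S5-x->S3; S5-y->S4; S6-x->S5; S6-y->S6

Handle the two conditions separately and then intersect. One (7 states) tracks the last 2 symbols read; the other (4 states) tracks whether and how much of `xxx` has been seen. Each combined state is a pair, one component from each; accept when both components accept. Equivalent product states are then merged.
A 7-state machine:
        x   y  
>  S0   S1  S0 
   S1   S2  S0 
   S2   S3  S0 
 * S3   S3  S4 
 * S4   S5  S6 
   S5   S3  S4 
   S6   S5  S6 
(> = start, * = accepting)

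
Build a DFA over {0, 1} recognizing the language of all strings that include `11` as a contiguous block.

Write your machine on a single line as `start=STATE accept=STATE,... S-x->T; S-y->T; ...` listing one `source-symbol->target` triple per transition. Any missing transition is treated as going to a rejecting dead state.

start=A; accept=C; A-0->A; A-1->B; B-0->A; B-1->C; C-0->C; C-1->C

Track how much of `11` has been matched so far: state A is no progress, C is the absorbing accept state reached once `11` has occurred. Intermediate states record partial matches; on a mismatch, fall back to the longest reusable overlap.
       0  1 
>  A   A  B 
   B   A  C 
 * C   C  C 
(> = start, * = accepting)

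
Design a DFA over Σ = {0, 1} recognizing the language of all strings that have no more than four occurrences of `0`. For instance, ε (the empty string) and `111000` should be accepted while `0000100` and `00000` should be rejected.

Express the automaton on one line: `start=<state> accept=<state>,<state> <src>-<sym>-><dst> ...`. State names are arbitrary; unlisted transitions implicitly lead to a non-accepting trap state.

start=q0 accept=q0,q1,q2,q3,q4 q0-0->q1 q0-1->q0 q1-0->q2 q1-1->q1 q2-0->q3 q2-1->q2 q3-0->q4 q3-1->q3 q4-0->q5 q4-1->q4 q5-0->q5 q5-1->q5

Only the number of `0`s matters, and only up to 5. Make a chain q0 → q1 → q2 → q3 → q4 → q5 advanced by each `0` (with q5 absorbing); every other symbol self-loops. The accepting set is {q0, q1, q2, q3, q4}.
A 6-state machine:
        0   1  
>* q0   q1  q0 
 * q1   q2  q1 
 * q2   q3  q2 
 * q3   q4  q3 
 * q4   q5  q4 
   q5   q5  q5 
(> = start, * = accepting)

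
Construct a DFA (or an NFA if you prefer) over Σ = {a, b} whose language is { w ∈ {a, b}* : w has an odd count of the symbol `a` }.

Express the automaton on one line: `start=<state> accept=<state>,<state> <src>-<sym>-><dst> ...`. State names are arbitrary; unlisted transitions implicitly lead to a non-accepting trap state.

Keep the running count of `a`s modulo 2: each `a` advances along the cycle q0 → q1 → q0 while other symbols loop. Accept at q1.
A 2-state machine:
        a   b  
>  q0   q1  q0 
 * q1   q0  q1 
(> = start, * = accepting)

start=q0 accept=q1 q0-a->q1 q0-b->q0 q1-a->q0 q1-b->q1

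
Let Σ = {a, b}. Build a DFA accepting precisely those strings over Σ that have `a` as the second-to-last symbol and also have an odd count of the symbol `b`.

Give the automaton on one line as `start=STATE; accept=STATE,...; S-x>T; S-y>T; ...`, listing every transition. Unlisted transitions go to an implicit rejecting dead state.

start=S0; accept=S3,S5; S0-a>S1; S0-b>S2; S1-a>S1; S1-b>S3; S2-a>S4; S2-b>S0; S3-a>S4; S3-b>S0; S4-a>S5; S4-b>S0; S5-a>S5; S5-b>S0

Handle the two conditions separately and then intersect. One (7 states) tracks the last 2 symbols read; the other (2 states) tracks the count of `b`s modulo 2. Each combined state is a pair, one component from each; accept when both components accept. After merging equivalent states the machine shrinks.
With 6 states:
        a   b  
>  S0   S1  S2 
   S1   S1  S3 
   S2   S4  S0 
 * S3   S4  S0 
   S4   S5  S0 
 * S5   S5  S0 
(> = start, * = accepting)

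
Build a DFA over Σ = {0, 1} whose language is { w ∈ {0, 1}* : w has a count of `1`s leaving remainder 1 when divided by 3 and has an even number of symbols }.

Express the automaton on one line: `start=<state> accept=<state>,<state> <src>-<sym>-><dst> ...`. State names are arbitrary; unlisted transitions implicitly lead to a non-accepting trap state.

start=q0 accept=q3 q0-0->q1 q0-1->q2 q1-0->q0 q1-1->q3 q2-0->q3 q2-1->q4 q3-0->q2 q3-1->q5 q4-0->q5 q4-1->q1 q5-0->q4 q5-1->q0

Build one automaton per condition and run them in lockstep. The first has 3 states tracking the count of `1`s modulo 3; the second has 2 states tracking the input length modulo 2. A product state is a pair (one from each), accepting exactly when both do.
A 6-state machine:
        0   1  
>  q0   q1  q2 
   q1   q0  q3 
   q2   q3  q4 
 * q3   q2  q5 
   q4   q5  q1 
   q5   q4  q0 
(> = start, * = accepting)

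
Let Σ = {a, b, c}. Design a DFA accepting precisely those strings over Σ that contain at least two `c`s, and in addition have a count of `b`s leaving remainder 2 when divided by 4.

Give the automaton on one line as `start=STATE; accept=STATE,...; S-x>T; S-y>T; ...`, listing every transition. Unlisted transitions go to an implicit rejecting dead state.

start=s0; accept=s11,s14; s0-a>s0; s0-b>s1; s0-c>s2; s1-a>s1; s1-b>s3; s1-c>s4; s2-a>s2; s2-b>s4; s2-c>s5; s3-a>s3; s3-b>s6; s3-c>s7; s4-a>s4; s4-b>s7; s4-c>s8; s5-a>s5; s5-b>s8; s5-c>s9; s6-a>s6; s6-b>s0; s6-c>s10; s7-a>s7; s7-b>s10; s7-c>s11; s8-a>s8; s8-b>s11; s8-c>s12; s9-a>s9; s9-b>s12; s9-c>s9; s10-a>s10; s10-b>s2; s10-c>s13; s11-a>s11; s11-b>s13; s11-c>s14; s12-a>s12; s12-b>s14; s12-c>s12; s13-a>s13; s13-b>s5; s13-c>s15; s14-a>s14; s14-b>s15; s14-c>s14; s15-a>s15; s15-b>s9; s15-c>s15

Handle the two conditions separately and then intersect. The first has 4 states tracking the count of `c`s, saturating at 3; the second has 4 states tracking the count of `b`s modulo 4. A product state is a pair (one from each), accepting exactly when both do.
          a    b    c  
>  s0     s0   s1   s2 
   s1     s1   s3   s4 
   s2     s2   s4   s5 
   s3     s3   s6   s7 
   s4     s4   s7   s8 
   s5     s5   s8   s9 
   s6     s6   s0  s10 
   s7     s7  s10  s11 
   s8     s8  s11  s12 
   s9     s9  s12   s9 
   s10   s10   s2  s13 
 * s11   s11  s13  s14 
   s12   s12  s14  s12 
   s13   s13   s5  s15 
 * s14   s14  s15  s14 
   s15   s15   s9  s15 
(> = start, * = accepting)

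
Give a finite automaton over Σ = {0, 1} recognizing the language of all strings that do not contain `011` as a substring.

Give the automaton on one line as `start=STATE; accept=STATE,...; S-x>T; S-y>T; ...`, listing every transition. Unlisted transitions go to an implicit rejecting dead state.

This is the complement of 'contains `011`'. Use the same substring-matching states — A through D holding how much of `011` has just been matched — but flip the accepting set: everything except the trap D accepts.
4 states suffice.
       0  1 
>* A   B  A 
 * B   B  C 
 * C   B  D 
   D   D  D 
(> = start, * = accepting)

start=A; accept=A,B,C; A-0>B; A-1>A; B-0>B; B-1>C; C-0>B; C-1>D; D-0>D; D-1>D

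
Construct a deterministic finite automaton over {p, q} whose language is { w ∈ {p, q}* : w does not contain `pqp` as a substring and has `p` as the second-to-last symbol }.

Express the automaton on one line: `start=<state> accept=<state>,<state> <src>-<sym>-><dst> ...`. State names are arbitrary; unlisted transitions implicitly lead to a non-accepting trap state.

start=S0 accept=S2,S3 S0-p->S1 S0-q->S0 S1-p->S2 S1-q->S3 S2-p->S2 S2-q->S3 S3-p->S4 S3-q->S0 S4-p->S4 S4-q->S4

Run two small machines in parallel and take their product. One (4 states) tracks partial matches of the forbidden pattern `pqp`; the other (7 states) tracks the last 2 symbols read. Each combined state is a pair, one component from each; accept when both components accept. Equivalent product states are then merged.
5 states suffice.
        p   q  
>  S0   S1  S0 
   S1   S2  S3 
 * S2   S2  S3 
 * S3   S4  S0 
   S4   S4  S4 
(> = start, * = accepting)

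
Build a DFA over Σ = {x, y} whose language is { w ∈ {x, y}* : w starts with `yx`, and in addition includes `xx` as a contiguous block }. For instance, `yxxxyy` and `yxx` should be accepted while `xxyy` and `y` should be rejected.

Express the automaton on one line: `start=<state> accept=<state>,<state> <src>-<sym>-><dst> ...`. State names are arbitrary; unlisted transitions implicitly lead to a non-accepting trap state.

start=q0 accept=q6 q0-x->q1 q0-y->q2 q1-x->q3 q1-y->q4 q2-x->q5 q2-y->q4 q3-x->q3 q3-y->q3 q4-x->q1 q4-y->q4 q5-x->q6 q5-y->q7 q6-x->q6 q6-y->q6 q7-x->q5 q7-y->q7

Run two small machines in parallel and take their product. The first has 4 states tracking whether the input so far still matches the prefix `yx`; the second has 3 states tracking whether and how much of `xx` has been seen. A product state is a pair (one from each), accepting exactly when both do.
8 states suffice.
        x   y  
>  q0   q1  q2 
   q1   q3  q4 
   q2   q5  q4 
   q3   q3  q3 
   q4   q1  q4 
   q5   q6  q7 
 * q6   q6  q6 
   q7   q5  q7 
(> = start, * = accepting)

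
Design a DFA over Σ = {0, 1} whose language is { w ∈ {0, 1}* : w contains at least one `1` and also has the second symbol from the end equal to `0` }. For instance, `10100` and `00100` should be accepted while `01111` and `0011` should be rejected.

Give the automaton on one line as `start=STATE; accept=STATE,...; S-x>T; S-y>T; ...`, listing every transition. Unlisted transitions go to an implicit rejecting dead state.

Run two small machines in parallel and take their product. The first has 3 states tracking the count of `1`s, saturating at 2; the second has 7 states tracking the last 2 symbols read. A product state is a pair (one from each), accepting exactly when both do. Equivalent product states are then merged.
With 6 states:
        0   1  
>  q0   q1  q2 
   q1   q1  q3 
   q2   q4  q2 
 * q3   q4  q2 
   q4   q5  q3 
 * q5   q5  q3 
(> = start, * = accepting)

start=q0; accept=q3,q5; q0-0>q1; q0-1>q2; q1-0>q1; q1-1>q3; q2-0>q4; q2-1>q2; q3-0>q4; q3-1>q2; q4-0>q5; q4-1>q3; q5-0>q5; q5-1>q3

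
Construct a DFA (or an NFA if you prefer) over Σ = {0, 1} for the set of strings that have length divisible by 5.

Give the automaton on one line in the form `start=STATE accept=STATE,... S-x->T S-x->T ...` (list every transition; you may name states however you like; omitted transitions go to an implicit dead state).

Only the length mod 5 matters, so use a 5-cycle: from any state, every input symbol moves to the next state, wrapping q4 back to q0. Mark q0 accepting.
A 5-state machine:
        0   1  
>* q0   q1  q1 
   q1   q2  q2 
   q2   q3  q3 
   q3   q4  q4 
   q4   q0  q0 
(> = start, * = accepting)

start=q0 accept=q0 q0-0->q1 q0-1->q1 q1-0->q2 q1-1->q2 q2-0->q3 q2-1->q3 q3-0->q4 q3-1->q4 q4-0->q0 q4-1->q0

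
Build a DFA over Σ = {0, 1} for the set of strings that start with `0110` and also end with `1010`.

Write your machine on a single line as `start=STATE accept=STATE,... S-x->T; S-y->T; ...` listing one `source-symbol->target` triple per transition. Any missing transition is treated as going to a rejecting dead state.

Handle the two conditions separately and then intersect. One (6 states) tracks whether the input so far still matches the prefix `0110`; the other (5 states) tracks how much of the suffix `1010` has currently been matched. Each combined state is a pair, one component from each; accept when both components accept.
With 14 states:
          0    1  
>  S0     S1   S2 
   S1     S3   S4 
   S2     S5   S2 
   S3     S3   S2 
   S4     S5   S6 
   S5     S3   S7 
   S6     S8   S2 
   S7     S9   S2 
   S8    S10  S11 
   S9     S3   S7 
   S10   S10  S12 
   S11   S13  S12 
   S12    S8  S12 
 * S13   S10  S11 
(> = start, * = accepting)

start=S0; accept=S13; S0-0->S1; S0-1->S2; S1-0->S3; S1-1->S4; S2-0->S5; S2-1->S2; S3-0->S3; S3-1->S2; S4-0->S5; S4-1->S6; S5-0->S3; S5-1->S7; S6-0->S8; S6-1->S2; S7-0->S9; S7-1->S2; S8-0->S10; S8-1->S11; S9-0->S3; S9-1->S7; S10-0->S10; S10-1->S12; S11-0->S13; S11-1->S12; S12-0->S8; S12-1->S12; S13-0->S10; S13-1->S11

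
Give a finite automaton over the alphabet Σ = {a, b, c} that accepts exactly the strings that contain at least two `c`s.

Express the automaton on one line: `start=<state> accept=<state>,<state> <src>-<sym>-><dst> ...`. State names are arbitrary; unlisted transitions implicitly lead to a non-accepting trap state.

Only the number of `c`s matters, and only up to 3. Make a chain q0 → q1 → q2 → q3 advanced by each `c` (with q3 absorbing); every other symbol self-loops. The accepting set is {q2, q3}.
        a   b   c  
>  q0   q0  q0  q1 
   q1   q1  q1  q2 
 * q2   q2  q2  q3 
 * q3   q3  q3  q3 
(> = start, * = accepting)

start=q0 accept=q2,q3 q0-a->q0 q0-b->q0 q0-c->q1 q1-a->q1 q1-b->q1 q1-c->q2 q2-a->q2 q2-b->q2 q2-c->q3 q3-a->q3 q3-b->q3 q3-c->q3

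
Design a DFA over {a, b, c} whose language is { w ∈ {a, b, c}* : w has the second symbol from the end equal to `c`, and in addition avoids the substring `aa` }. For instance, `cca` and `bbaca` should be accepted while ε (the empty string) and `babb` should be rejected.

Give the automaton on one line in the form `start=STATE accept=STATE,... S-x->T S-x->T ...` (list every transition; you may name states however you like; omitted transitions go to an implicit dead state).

start=q0 accept=q4,q5,q6 q0-a->q1 q0-b->q0 q0-c->q2 q1-a->q3 q1-b->q0 q1-c->q2 q2-a->q4 q2-b->q5 q2-c->q6 q3-a->q3 q3-b->q3 q3-c->q3 q4-a->q3 q4-b->q0 q4-c->q2 q5-a->q1 q5-b->q0 q5-c->q2 q6-a->q4 q6-b->q5 q6-c->q6

Handle the two conditions separately and then intersect. One (13 states) tracks the last 2 symbols read; the other (3 states) tracks partial matches of the forbidden pattern `aa`. Each combined state is a pair, one component from each; accept when both components accept. Minimizing collapses redundant product states.
        a   b   c  
>  q0   q1  q0  q2 
   q1   q3  q0  q2 
   q2   q4  q5  q6 
   q3   q3  q3  q3 
 * q4   q3  q0  q2 
 * q5   q1  q0  q2 
 * q6   q4  q5  q6 
(> = start, * = accepting)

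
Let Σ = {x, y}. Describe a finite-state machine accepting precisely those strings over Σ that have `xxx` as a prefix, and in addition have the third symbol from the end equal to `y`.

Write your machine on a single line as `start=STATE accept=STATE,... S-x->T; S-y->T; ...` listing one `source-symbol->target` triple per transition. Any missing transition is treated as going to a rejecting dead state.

Run two small machines in parallel and take their product. One (5 states) tracks whether the input so far still matches the prefix `xxx`; the other (15 states) tracks the last 3 symbols read. Each combined state is a pair, one component from each; accept when both components accept. Minimizing collapses redundant product states.
With 12 states:
          x    y  
>  q0     q1   q2 
   q1     q3   q2 
   q2     q2   q2 
   q3     q4   q2 
   q4     q4   q5 
   q5     q6   q7 
   q6     q8   q9 
   q7    q10  q11 
 * q8     q4   q5 
 * q9     q6   q7 
 * q10    q8   q9 
 * q11   q10  q11 
(> = start, * = accepting)

start=q0; accept=q8,q9,q10,q11; q0-x->q1; q0-y->q2; q1-x->q3; q1-y->q2; q2-x->q2; q2-y->q2; q3-x->q4; q3-y->q2; q4-x->q4; q4-y->q5; q5-x->q6; q5-y->q7; q6-x->q8; q6-y->q9; q7-x->q10; q7-y->q11; q8-x->q4; q8-y->q5; q9-x->q6; q9-y->q7; q10-x->q8; q10-y->q9; q11-x->q10; q11-y->q11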